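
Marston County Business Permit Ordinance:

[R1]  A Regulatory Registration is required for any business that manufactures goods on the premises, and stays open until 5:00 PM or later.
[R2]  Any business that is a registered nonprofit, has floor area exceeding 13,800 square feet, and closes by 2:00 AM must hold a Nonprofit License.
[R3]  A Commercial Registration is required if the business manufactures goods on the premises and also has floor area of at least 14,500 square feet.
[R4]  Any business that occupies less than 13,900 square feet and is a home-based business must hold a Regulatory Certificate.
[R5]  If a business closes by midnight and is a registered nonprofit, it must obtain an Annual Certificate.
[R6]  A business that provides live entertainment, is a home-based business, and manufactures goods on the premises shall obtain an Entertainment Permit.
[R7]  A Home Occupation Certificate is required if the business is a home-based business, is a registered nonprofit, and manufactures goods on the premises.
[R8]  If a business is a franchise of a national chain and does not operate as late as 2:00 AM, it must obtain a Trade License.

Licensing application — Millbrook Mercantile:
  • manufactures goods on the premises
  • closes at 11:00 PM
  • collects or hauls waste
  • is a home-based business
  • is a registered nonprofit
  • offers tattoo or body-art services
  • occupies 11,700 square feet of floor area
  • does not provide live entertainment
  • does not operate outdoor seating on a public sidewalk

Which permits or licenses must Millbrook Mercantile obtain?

[R1] manufactures goods on the premises; closes 11:00 PM, after 5:00 PM → Regulatory Registration required.
[R2] is a registered nonprofit; floor area 11,700 square feet ≤ 13,800 square feet; closes 11:00 PM, at/before 2:00 AM → Nonprofit License not required.
[R3] manufactures goods on the premises; floor area 11,700 square feet < 14,500 square feet → Commercial Registration not required.
[R4] floor area 11,700 square feet < 13,900 square feet; is a home-based business → Regulatory Certificate required.
[R5] closes 11:00 PM, at/before midnight; is a registered nonprofit → Annual Certificate required.
[R6] does not provide live entertainment; is a home-based business; manufactures goods on the premises → Entertainment Permit not required.
[R7] is a home-based business; is a registered nonprofit; manufactures goods on the premises → Home Occupation Certificate required.
[R8] is a registered nonprofit (not: is a franchise of a national chain); closes 11:00 PM, at/before 2:00 AM → Trade License not required.

Annual Certificate, Home Occupation Certificate, Regulatory Certificate, Regulatory Registration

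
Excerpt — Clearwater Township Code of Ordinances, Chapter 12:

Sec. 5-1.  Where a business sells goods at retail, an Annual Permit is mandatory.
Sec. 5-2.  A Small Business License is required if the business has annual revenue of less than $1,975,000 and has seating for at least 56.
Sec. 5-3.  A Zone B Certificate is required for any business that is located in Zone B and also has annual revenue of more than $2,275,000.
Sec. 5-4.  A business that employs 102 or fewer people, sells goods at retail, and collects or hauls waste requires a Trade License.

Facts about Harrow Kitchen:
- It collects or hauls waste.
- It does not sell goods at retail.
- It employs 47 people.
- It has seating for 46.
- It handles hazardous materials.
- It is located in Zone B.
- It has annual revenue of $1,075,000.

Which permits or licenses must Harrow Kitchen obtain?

Sec. 5-1. does not sell goods at retail → Annual Permit not required.
Sec. 5-2. revenue $1,075,000 < $1,975,000; seating 46 < 56 → Small Business License not required.
Sec. 5-3. is located in Zone B; revenue $1,075,000 ≤ $2,275,000 → Zone B Certificate not required.
Sec. 5-4. employees 47 ≤ 102; does not sell goods at retail; collects or hauls waste → Trade License not required.

None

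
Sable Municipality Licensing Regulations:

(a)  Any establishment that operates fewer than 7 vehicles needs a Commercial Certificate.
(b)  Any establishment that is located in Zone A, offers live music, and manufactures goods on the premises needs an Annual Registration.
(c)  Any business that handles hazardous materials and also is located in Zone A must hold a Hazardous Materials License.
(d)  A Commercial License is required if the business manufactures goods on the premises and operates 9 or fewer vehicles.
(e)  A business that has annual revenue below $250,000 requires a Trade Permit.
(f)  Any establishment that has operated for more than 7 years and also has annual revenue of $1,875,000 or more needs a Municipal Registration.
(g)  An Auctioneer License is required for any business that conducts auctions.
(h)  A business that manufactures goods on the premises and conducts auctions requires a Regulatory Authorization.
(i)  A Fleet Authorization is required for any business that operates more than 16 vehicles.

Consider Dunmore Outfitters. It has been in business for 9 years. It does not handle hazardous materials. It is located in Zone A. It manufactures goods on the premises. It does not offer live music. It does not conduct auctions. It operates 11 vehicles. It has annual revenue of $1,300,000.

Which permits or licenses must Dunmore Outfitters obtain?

None

(a) vehicles 11 ≥ 7 → Commercial Certificate not required.
(b) is located in Zone A; does not offer live music; manufactures goods on the premises → Annual Registration not required.
(c) does not handle hazardous materials; is located in Zone A → Hazardous Materials License not required.
(d) manufactures goods on the premises; vehicles 11 > 9 → Commercial License not required.
(e) revenue $1,300,000 ≥ $250,000 → Trade Permit not required.
(f) years in business 9 > 7; revenue $1,300,000 < $1,875,000 → Municipal Registration not required.
(g) does not conduct auctions → Auctioneer License not required.
(h) manufactures goods on the premises; does not conduct auctions → Regulatory Authorization not required.
(i) vehicles 11 ≤ 16 → Fleet Authorization not required.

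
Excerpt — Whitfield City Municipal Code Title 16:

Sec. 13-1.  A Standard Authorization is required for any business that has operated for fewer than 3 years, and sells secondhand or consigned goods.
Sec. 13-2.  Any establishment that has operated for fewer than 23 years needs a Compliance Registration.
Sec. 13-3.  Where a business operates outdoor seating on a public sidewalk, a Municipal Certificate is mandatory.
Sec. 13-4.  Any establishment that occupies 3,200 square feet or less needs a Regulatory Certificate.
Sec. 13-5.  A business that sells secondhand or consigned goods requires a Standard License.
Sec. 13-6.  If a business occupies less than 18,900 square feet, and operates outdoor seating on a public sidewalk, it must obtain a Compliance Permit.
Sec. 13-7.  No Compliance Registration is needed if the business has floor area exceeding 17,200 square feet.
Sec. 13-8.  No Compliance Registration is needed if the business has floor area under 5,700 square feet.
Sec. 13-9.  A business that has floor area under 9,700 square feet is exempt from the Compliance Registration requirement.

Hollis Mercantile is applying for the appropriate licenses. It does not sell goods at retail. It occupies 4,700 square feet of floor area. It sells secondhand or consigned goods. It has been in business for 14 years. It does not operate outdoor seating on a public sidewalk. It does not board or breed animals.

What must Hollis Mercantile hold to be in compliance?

Sec. 13-1. years in business 14 ≥ 3; sells secondhand or consigned goods → Standard Authorization not required.
Sec. 13-2. years in business 14 < 23 → Compliance Registration required.
Sec. 13-3. does not operate outdoor seating on a public sidewalk → Municipal Certificate not required.
Sec. 13-4. floor area 4,700 square feet > 3,200 square feet → Regulatory Certificate not required.
Sec. 13-5. sells secondhand or consigned goods → Standard License required.
Sec. 13-6. floor area 4,700 square feet < 18,900 square feet; does not operate outdoor seating on a public sidewalk → Compliance Permit not required.
Sec. 13-7. floor area 4,700 square feet ≤ 17,200 square feet → Compliance Registration exemption does not apply.
Sec. 13-8. floor area 4,700 square feet < 5,700 square feet → exempt from Compliance Registration.
Sec. 13-9. floor area 4,700 square feet < 9,700 square feet → exempt from Compliance Registration.

Standard License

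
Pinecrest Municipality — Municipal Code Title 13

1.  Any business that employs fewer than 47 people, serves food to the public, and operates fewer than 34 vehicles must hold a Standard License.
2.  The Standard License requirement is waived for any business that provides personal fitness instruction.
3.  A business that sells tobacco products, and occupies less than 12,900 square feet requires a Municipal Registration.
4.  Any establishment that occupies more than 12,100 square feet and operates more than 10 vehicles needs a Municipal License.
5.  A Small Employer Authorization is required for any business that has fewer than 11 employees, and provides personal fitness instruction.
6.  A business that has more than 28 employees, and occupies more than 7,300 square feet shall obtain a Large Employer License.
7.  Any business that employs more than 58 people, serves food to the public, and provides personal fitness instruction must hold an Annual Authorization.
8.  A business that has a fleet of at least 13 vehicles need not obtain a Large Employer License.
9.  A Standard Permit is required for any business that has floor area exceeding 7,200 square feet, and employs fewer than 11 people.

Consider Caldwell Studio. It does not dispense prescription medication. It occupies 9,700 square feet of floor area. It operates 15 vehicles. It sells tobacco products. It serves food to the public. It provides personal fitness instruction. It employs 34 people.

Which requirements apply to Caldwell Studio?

1. employees 34 < 47; serves food to the public; vehicles 15 < 34 → Standard License required.
2. provides personal fitness instruction → exempt from Standard License.
3. sells tobacco products; floor area 9,700 square feet < 12,900 square feet → Municipal Registration required.
4. floor area 9,700 square feet ≤ 12,100 square feet; vehicles 15 > 10 → Municipal License not required.
5. employees 34 ≥ 11; provides personal fitness instruction → Small Employer Authorization not required.
6. employees 34 > 28; floor area 9,700 square feet > 7,300 square feet → Large Employer License required.
7. employees 34 ≤ 58; serves food to the public; provides personal fitness instruction → Annual Authorization not required.
8. vehicles 15 ≥ 13 → exempt from Large Employer License.
9. floor area 9,700 square feet > 7,200 square feet; employees 34 ≥ 11 → Standard Permit not required.

Municipal Registration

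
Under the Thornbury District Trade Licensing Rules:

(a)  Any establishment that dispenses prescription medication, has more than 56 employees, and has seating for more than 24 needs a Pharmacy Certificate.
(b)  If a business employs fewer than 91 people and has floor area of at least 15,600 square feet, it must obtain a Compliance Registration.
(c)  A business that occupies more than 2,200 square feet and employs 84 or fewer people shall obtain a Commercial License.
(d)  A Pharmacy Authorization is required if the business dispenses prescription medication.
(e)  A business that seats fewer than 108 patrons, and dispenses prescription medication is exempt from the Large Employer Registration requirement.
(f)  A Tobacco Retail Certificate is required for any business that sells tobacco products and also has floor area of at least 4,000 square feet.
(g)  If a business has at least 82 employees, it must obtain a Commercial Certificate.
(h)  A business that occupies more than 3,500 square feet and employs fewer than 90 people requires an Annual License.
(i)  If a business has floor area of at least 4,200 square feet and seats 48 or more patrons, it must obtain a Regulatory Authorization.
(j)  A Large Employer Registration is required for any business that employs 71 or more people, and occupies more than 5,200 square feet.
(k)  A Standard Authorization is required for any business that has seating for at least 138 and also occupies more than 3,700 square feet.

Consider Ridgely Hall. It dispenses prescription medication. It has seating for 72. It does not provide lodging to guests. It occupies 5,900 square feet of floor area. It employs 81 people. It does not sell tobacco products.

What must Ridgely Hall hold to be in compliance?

(a) dispenses prescription medication; employees 81 > 56; seating 72 > 24 → Pharmacy Certificate required.
(b) employees 81 < 91; floor area 5,900 square feet < 15,600 square feet → Compliance Registration not required.
(c) floor area 5,900 square feet > 2,200 square feet; employees 81 ≤ 84 → Commercial License required.
(d) dispenses prescription medication → Pharmacy Authorization required.
(e) seating 72 < 108; dispenses prescription medication → exempt from Large Employer Registration.
(f) does not sell tobacco products; floor area 5,900 square feet ≥ 4,000 square feet → Tobacco Retail Certificate not required.
(g) employees 81 < 82 → Commercial Certificate not required.
(h) floor area 5,900 square feet > 3,500 square feet; employees 81 < 90 → Annual License required.
(i) floor area 5,900 square feet ≥ 4,200 square feet; seating 72 ≥ 48 → Regulatory Authorization required.
(j) employees 81 ≥ 71; floor area 5,900 square feet > 5,200 square feet → Large Employer Registration required.
(k) seating 72 < 138; floor area 5,900 square feet > 3,700 square feet → Standard Authorization not required.

Annual License, Commercial License, Pharmacy Authorization, Pharmacy Certificate, Regulatory Authorization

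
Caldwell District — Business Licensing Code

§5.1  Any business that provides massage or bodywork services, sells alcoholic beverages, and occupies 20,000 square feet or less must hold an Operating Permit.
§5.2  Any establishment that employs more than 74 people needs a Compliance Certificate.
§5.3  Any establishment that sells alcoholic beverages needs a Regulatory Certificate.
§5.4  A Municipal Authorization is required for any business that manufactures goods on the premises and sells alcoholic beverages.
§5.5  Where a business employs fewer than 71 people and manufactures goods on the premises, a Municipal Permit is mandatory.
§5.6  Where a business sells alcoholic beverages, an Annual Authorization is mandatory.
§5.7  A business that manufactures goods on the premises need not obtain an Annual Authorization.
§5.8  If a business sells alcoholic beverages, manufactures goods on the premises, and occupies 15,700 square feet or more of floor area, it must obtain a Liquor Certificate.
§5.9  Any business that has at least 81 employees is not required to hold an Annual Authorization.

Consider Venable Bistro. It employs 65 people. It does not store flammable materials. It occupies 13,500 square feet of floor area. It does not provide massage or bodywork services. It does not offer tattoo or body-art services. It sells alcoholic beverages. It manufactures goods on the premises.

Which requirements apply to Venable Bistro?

§5.1 does not provide massage or bodywork services; sells alcoholic beverages; floor area 13,500 square feet ≤ 20,000 square feet → Operating Permit not required.
§5.2 employees 65 ≤ 74 → Compliance Certificate not required.
§5.3 sells alcoholic beverages → Regulatory Certificate required.
§5.4 manufactures goods on the premises; sells alcoholic beverages → Municipal Authorization required.
§5.5 employees 65 < 71; manufactures goods on the premises → Municipal Permit required.
§5.6 sells alcoholic beverages → Annual Authorization required.
§5.7 manufactures goods on the premises → exempt from Annual Authorization.
§5.8 sells alcoholic beverages; manufactures goods on the premises; floor area 13,500 square feet < 15,700 square feet → Liquor Certificate not required.
§5.9 employees 65 < 81 → Annual Authorization exemption does not apply.

Municipal Authorization, Municipal Permit, Regulatory Certificate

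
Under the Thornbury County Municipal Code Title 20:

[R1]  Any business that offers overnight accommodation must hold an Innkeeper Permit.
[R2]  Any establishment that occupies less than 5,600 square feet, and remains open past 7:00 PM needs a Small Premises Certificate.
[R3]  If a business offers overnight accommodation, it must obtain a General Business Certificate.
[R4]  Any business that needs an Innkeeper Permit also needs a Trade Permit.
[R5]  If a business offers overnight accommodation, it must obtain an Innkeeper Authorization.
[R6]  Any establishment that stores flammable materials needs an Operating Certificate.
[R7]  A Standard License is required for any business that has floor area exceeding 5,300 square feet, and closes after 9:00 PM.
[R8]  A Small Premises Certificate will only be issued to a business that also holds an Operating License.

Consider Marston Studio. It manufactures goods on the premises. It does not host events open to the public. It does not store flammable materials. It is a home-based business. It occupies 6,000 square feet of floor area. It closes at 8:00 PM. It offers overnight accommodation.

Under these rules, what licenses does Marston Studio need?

General Business Certificate, Innkeeper Authorization, Innkeeper Permit, Trade Permit

[R1] offers overnight accommodation → Innkeeper Permit required.
[R2] floor area 6,000 square feet ≥ 5,600 square feet; closes 8:00 PM, after 7:00 PM → Small Premises Certificate not required.
[R3] offers overnight accommodation → General Business Certificate required.
[R4] Innkeeper Permit is required → Trade Permit also required.
[R5] offers overnight accommodation → Innkeeper Authorization required.
[R6] does not store flammable materials → Operating Certificate not required.
[R7] floor area 6,000 square feet > 5,300 square feet; closes 8:00 PM, at/before 9:00 PM → Standard License not required.
[R8] Small Premises Certificate is not required → no effect.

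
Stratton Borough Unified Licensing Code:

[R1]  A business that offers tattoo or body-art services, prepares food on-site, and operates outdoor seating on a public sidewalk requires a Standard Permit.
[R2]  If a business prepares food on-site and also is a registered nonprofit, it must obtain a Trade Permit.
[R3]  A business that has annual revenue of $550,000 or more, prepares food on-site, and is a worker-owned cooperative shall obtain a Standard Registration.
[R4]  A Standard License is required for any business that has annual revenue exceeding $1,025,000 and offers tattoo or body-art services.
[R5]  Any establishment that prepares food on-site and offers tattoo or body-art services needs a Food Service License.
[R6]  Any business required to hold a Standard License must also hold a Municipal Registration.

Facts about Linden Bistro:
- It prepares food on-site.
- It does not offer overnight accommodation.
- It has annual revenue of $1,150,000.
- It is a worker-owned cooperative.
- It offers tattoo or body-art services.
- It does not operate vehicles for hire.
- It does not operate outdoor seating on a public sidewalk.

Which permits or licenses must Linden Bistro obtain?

[R1] offers tattoo or body-art services; prepares food on-site; does not operate outdoor seating on a public sidewalk → Standard Permit not required.
[R2] prepares food on-site; is a worker-owned cooperative (not: is a registered nonprofit) → Trade Permit not required.
[R3] revenue $1,150,000 ≥ $550,000; prepares food on-site; is a worker-owned cooperative → Standard Registration required.
[R4] revenue $1,150,000 > $1,025,000; offers tattoo or body-art services → Standard License required.
[R5] prepares food on-site; offers tattoo or body-art services → Food Service License required.
[R6] Standard License is required → Municipal Registration also required.

Food Service License, Municipal Registration, Standard License, Standard Registration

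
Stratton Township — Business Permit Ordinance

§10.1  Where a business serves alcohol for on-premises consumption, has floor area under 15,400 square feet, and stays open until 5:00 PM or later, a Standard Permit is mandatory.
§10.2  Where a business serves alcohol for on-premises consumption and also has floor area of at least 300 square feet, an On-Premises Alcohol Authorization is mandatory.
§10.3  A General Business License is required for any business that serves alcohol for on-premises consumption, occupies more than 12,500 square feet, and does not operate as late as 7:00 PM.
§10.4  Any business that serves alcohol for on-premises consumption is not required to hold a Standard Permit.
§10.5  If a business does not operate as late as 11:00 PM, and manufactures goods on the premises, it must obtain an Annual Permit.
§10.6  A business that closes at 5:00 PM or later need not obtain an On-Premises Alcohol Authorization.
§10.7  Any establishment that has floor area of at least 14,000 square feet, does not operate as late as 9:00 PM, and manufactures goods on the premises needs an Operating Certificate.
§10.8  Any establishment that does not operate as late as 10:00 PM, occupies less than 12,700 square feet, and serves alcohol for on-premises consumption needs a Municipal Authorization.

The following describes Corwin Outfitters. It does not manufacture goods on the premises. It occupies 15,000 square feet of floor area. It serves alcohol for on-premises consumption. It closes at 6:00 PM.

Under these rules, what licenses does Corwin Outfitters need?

General Business License

§10.1 serves alcohol for on-premises consumption; floor area 15,000 square feet < 15,400 square feet; closes 6:00 PM, after 5:00 PM → Standard Permit required.
§10.2 serves alcohol for on-premises consumption; floor area 15,000 square feet ≥ 300 square feet → On-Premises Alcohol Authorization required.
§10.3 serves alcohol for on-premises consumption; floor area 15,000 square feet > 12,500 square feet; closes 6:00 PM, at/before 7:00 PM → General Business License required.
§10.4 serves alcohol for on-premises consumption → exempt from Standard Permit.
§10.5 closes 6:00 PM, at/before 11:00 PM; does not manufacture goods on the premises → Annual Permit not required.
§10.6 closes 6:00 PM, after 5:00 PM → exempt from On-Premises Alcohol Authorization.
§10.7 floor area 15,000 square feet ≥ 14,000 square feet; closes 6:00 PM, at/before 9:00 PM; does not manufacture goods on the premises → Operating Certificate not required.
§10.8 closes 6:00 PM, at/before 10:00 PM; floor area 15,000 square feet ≥ 12,700 square feet; serves alcohol for on-premises consumption → Municipal Authorization not required.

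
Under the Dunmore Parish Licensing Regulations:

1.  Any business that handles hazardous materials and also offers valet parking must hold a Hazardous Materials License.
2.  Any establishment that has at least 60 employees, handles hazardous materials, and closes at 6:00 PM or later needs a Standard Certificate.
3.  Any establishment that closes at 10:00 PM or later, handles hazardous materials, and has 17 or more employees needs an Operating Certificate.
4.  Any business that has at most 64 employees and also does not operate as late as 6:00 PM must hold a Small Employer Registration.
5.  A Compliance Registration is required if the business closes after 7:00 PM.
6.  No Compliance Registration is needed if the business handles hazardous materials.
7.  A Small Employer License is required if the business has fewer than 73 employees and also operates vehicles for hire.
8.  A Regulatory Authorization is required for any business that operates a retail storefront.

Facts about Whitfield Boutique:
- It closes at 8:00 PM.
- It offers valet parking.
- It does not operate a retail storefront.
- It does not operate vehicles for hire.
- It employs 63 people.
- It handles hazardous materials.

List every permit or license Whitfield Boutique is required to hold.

1. handles hazardous materials; offers valet parking → Hazardous Materials License required.
2. employees 63 ≥ 60; handles hazardous materials; closes 8:00 PM, after 6:00 PM → Standard Certificate required.
3. closes 8:00 PM, at/before 10:00 PM; handles hazardous materials; employees 63 ≥ 17 → Operating Certificate not required.
4. employees 63 ≤ 64; closes 8:00 PM, after 6:00 PM → Small Employer Registration not required.
5. closes 8:00 PM, after 7:00 PM → Compliance Registration required.
6. handles hazardous materials → exempt from Compliance Registration.
7. employees 63 < 73; does not operate vehicles for hire → Small Employer License not required.
8. does not operate a retail storefront → Regulatory Authorization not required.

Hazardous Materials License, Standard Certificate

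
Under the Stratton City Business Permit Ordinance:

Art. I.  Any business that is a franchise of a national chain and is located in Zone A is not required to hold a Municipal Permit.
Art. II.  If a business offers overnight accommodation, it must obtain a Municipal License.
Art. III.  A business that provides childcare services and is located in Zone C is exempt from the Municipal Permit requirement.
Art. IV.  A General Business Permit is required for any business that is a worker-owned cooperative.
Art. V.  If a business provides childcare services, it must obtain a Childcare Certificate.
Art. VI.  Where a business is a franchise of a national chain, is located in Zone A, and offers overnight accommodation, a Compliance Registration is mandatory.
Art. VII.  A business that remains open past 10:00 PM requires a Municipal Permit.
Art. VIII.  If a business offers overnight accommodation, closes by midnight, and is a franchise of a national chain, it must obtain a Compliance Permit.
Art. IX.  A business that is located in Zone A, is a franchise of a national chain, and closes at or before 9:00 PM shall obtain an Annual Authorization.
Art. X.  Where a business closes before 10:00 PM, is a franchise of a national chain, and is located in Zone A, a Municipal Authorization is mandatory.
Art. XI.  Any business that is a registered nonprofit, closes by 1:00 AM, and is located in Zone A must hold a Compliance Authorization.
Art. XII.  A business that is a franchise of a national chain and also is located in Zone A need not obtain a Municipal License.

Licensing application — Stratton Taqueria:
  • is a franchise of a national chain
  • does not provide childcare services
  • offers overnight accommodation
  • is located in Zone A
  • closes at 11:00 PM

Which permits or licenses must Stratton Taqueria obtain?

Compliance Permit, Compliance Registration

Art. I. is a franchise of a national chain; is located in Zone A → exempt from Municipal Permit.
Art. II. offers overnight accommodation → Municipal License required.
Art. III. does not provide childcare services; is located in Zone A (not: is located in Zone C) → Municipal Permit exemption does not apply.
Art. IV. is a franchise of a national chain (not: is a worker-owned cooperative) → General Business Permit not required.
Art. V. does not provide childcare services → Childcare Certificate not required.
Art. VI. is a franchise of a national chain; is located in Zone A; offers overnight accommodation → Compliance Registration required.
Art. VII. closes 11:00 PM, after 10:00 PM → Municipal Permit required.
Art. VIII. offers overnight accommodation; closes 11:00 PM, at/before midnight; is a franchise of a national chain → Compliance Permit required.
Art. IX. is located in Zone A; is a franchise of a national chain; closes 11:00 PM, after 9:00 PM → Annual Authorization not required.
Art. X. closes 11:00 PM, after 10:00 PM; is a franchise of a national chain; is located in Zone A → Municipal Authorization not required.
Art. XI. is a franchise of a national chain (not: is a registered nonprofit); closes 11:00 PM, at/before 1:00 AM; is located in Zone A → Compliance Authorization not required.
Art. XII. is a franchise of a national chain; is located in Zone A → exempt from Municipal License.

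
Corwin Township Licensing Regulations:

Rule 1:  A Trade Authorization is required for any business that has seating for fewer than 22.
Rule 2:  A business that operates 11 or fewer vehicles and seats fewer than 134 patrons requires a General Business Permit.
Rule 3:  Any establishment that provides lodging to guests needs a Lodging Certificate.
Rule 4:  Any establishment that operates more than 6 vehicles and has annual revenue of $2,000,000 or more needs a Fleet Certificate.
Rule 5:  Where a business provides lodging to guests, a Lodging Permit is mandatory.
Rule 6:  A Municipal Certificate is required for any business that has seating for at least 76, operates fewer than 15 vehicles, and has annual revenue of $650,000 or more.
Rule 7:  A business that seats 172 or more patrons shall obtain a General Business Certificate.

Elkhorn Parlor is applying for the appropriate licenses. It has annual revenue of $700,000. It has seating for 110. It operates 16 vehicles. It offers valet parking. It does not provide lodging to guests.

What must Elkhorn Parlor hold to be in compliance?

None

Rule 1: seating 110 ≥ 22 → Trade Authorization not required.
Rule 2: vehicles 16 > 11; seating 110 < 134 → General Business Permit not required.
Rule 3: does not provide lodging to guests → Lodging Certificate not required.
Rule 4: vehicles 16 > 6; revenue $700,000 < $2,000,000 → Fleet Certificate not required.
Rule 5: does not provide lodging to guests → Lodging Permit not required.
Rule 6: seating 110 ≥ 76; vehicles 16 ≥ 15; revenue $700,000 ≥ $650,000 → Municipal Certificate not required.
Rule 7: seating 110 < 172 → General Business Certificate not required.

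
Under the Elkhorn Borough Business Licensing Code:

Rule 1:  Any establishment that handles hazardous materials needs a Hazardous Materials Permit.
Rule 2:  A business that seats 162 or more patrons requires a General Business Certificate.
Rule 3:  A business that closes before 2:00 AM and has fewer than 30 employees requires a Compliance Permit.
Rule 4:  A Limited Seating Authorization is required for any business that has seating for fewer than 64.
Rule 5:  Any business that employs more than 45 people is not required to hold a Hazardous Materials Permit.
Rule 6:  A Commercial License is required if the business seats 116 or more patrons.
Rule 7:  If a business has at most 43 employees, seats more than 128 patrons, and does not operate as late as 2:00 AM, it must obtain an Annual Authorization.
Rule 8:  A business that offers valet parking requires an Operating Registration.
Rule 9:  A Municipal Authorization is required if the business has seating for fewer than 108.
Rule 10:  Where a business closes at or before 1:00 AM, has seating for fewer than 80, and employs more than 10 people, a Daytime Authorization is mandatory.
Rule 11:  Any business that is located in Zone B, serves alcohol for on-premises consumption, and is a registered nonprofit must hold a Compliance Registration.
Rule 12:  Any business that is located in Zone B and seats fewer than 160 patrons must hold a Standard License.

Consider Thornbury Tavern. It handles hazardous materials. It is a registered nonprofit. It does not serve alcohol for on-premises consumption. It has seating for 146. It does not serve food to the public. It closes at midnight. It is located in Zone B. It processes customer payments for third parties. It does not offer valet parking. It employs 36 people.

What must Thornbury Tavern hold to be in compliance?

Rule 1: handles hazardous materials → Hazardous Materials Permit required.
Rule 2: seating 146 < 162 → General Business Certificate not required.
Rule 3: closes midnight, at/before 2:00 AM; employees 36 ≥ 30 → Compliance Permit not required.
Rule 4: seating 146 ≥ 64 → Limited Seating Authorization not required.
Rule 5: employees 36 ≤ 45 → Hazardous Materials Permit exemption does not apply.
Rule 6: seating 146 ≥ 116 → Commercial License required.
Rule 7: employees 36 ≤ 43; seating 146 > 128; closes midnight, at/before 2:00 AM → Annual Authorization required.
Rule 8: does not offer valet parking → Operating Registration not required.
Rule 9: seating 146 ≥ 108 → Municipal Authorization not required.
Rule 10: closes midnight, at/before 1:00 AM; seating 146 ≥ 80; employees 36 > 10 → Daytime Authorization not required.
Rule 11: is located in Zone B; does not serve alcohol for on-premises consumption; is a registered nonprofit → Compliance Registration not required.
Rule 12: is located in Zone B; seating 146 < 160 → Standard License required.

Annual Authorization, Commercial License, Hazardous Materials Permit, Standard License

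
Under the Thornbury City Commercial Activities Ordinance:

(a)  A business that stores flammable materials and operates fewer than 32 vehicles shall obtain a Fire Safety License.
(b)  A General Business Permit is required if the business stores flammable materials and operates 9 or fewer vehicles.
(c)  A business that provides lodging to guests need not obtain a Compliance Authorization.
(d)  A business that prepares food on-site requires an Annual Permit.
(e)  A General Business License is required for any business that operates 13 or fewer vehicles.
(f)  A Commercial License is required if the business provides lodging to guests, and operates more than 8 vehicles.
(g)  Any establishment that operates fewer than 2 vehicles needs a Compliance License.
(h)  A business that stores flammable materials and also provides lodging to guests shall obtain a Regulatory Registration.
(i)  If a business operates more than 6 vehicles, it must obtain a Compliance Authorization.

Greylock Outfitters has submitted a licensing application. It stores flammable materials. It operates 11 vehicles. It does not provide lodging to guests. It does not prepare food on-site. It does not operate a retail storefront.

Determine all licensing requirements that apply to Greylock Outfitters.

Compliance Authorization, Fire Safety License, General Business License

(a) stores flammable materials; vehicles 11 < 32 → Fire Safety License required.
(b) stores flammable materials; vehicles 11 > 9 → General Business Permit not required.
(c) does not provide lodging to guests → Compliance Authorization exemption does not apply.
(d) does not prepare food on-site → Annual Permit not required.
(e) vehicles 11 ≤ 13 → General Business License required.
(f) does not provide lodging to guests; vehicles 11 > 8 → Commercial License not required.
(g) vehicles 11 ≥ 2 → Compliance License not required.
(h) stores flammable materials; does not provide lodging to guests → Regulatory Registration not required.
(i) vehicles 11 > 6 → Compliance Authorization required.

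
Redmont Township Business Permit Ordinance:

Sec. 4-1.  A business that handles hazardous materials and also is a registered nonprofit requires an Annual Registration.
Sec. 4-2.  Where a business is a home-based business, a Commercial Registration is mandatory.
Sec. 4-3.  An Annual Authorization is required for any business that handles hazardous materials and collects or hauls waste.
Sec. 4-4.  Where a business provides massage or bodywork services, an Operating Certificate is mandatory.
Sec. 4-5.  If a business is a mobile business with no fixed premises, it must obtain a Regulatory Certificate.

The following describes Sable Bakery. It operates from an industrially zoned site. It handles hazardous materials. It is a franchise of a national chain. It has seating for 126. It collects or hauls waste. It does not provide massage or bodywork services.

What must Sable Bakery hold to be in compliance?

Sec. 4-1. handles hazardous materials; is a franchise of a national chain (not: is a registered nonprofit) → Annual Registration not required.
Sec. 4-2. operates from an industrially zoned site (not: is a home-based business) → Commercial Registration not required.
Sec. 4-3. handles hazardous materials; collects or hauls waste → Annual Authorization required.
Sec. 4-4. does not provide massage or bodywork services → Operating Certificate not required.
Sec. 4-5. operates from an industrially zoned site (not: is a mobile business with no fixed premises) → Regulatory Certificate not required.

Annual Authorization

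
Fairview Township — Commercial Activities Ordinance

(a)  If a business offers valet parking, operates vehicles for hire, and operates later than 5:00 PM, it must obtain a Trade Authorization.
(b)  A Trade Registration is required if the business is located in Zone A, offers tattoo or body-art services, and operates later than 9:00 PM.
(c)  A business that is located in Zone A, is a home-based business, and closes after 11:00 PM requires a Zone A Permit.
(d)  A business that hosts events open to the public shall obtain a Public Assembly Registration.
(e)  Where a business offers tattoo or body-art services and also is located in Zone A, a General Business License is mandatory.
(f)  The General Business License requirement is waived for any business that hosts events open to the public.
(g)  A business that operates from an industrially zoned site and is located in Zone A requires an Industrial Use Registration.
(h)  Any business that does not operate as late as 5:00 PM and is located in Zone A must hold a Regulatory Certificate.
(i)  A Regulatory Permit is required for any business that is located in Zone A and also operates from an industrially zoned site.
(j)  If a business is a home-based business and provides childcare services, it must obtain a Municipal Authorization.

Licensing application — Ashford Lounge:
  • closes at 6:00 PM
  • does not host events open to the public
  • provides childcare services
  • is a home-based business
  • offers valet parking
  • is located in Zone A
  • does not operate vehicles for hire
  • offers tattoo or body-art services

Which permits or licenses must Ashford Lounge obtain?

General Business License, Municipal Authorization

(a) offers valet parking; does not operate vehicles for hire; closes 6:00 PM, after 5:00 PM → Trade Authorization not required.
(b) is located in Zone A; offers tattoo or body-art services; closes 6:00 PM, at/before 9:00 PM → Trade Registration not required.
(c) is located in Zone A; is a home-based business; closes 6:00 PM, at/before 11:00 PM → Zone A Permit not required.
(d) does not host events open to the public → Public Assembly Registration not required.
(e) offers tattoo or body-art services; is located in Zone A → General Business License required.
(f) does not host events open to the public → General Business License exemption does not apply.
(g) is a home-based business (not: operates from an industrially zoned site); is located in Zone A → Industrial Use Registration not required.
(h) closes 6:00 PM, after 5:00 PM; is located in Zone A → Regulatory Certificate not required.
(i) is located in Zone A; is a home-based business (not: operates from an industrially zoned site) → Regulatory Permit not required.
(j) is a home-based business; provides childcare services → Municipal Authorization required.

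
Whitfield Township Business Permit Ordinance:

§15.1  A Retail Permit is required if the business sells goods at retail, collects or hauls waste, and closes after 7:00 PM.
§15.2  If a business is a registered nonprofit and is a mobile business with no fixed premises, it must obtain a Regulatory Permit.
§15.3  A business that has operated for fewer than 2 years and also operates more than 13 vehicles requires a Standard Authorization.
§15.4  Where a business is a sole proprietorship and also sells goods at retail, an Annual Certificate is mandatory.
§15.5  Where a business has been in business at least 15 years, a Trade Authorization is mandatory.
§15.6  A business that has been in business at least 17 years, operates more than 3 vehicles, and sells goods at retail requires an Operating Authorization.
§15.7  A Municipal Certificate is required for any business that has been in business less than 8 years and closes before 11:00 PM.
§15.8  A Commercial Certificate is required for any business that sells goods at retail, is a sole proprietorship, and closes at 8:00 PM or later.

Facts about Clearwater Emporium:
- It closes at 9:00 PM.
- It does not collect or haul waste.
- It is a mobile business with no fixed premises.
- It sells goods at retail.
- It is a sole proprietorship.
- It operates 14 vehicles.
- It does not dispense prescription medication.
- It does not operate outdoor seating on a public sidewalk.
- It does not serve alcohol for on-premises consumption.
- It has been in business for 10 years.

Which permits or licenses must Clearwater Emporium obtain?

§15.1 sells goods at retail; does not collect or haul waste; closes 9:00 PM, after 7:00 PM → Retail Permit not required.
§15.2 is a sole proprietorship (not: is a registered nonprofit); is a mobile business with no fixed premises → Regulatory Permit not required.
§15.3 years in business 10 ≥ 2; vehicles 14 > 13 → Standard Authorization not required.
§15.4 is a sole proprietorship; sells goods at retail → Annual Certificate required.
§15.5 years in business 10 < 15 → Trade Authorization not required.
§15.6 years in business 10 < 17; vehicles 14 > 3; sells goods at retail → Operating Authorization not required.
§15.7 years in business 10 ≥ 8; closes 9:00 PM, at/before 11:00 PM → Municipal Certificate not required.
§15.8 sells goods at retail; is a sole proprietorship; closes 9:00 PM, after 8:00 PM → Commercial Certificate required.

Annual Certificate, Commercial Certificate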